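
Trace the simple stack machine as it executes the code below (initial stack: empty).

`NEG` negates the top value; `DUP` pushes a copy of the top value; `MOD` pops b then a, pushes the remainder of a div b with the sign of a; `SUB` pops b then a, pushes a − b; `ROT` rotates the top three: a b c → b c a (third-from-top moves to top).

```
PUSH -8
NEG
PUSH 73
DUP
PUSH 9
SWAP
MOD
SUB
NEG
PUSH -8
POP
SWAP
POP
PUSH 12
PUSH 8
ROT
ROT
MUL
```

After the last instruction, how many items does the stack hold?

2

PUSH -8 : [-8]
NEG     : [8]
PUSH 73 : [8, 73]
DUP     : [8, 73, 73]
PUSH 9  : [8, 73, 73, 9]
SWAP    : [8, 73, 9, 73]
MOD     : [8, 73, 9]
SUB     : [8, 64]
NEG     : [8, -64]
PUSH -8 : [8, -64, -8]
POP     : [8, -64]
SWAP    : [-64, 8]
POP     : [-64]
PUSH 12 : [-64, 12]
PUSH 8  : [-64, 12, 8]
ROT     : [12, 8, -64]
ROT     : [8, -64, 12]
MUL     : [8, -768]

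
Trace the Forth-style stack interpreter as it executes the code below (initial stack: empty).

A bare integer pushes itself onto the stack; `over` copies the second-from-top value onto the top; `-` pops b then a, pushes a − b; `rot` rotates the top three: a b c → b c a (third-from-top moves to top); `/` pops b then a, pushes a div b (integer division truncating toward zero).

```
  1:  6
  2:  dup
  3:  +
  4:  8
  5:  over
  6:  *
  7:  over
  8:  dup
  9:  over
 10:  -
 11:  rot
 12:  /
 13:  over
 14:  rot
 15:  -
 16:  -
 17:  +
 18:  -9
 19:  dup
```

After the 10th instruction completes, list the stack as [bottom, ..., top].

[12, 96, 12, 0]

6    : 6
dup  : 6 6
+    : 12
8    : 12 8
over : 12 8 12
*    : 12 96
over : 12 96 12
dup  : 12 96 12 12
over : 12 96 12 12 12
-    : 12 96 12 0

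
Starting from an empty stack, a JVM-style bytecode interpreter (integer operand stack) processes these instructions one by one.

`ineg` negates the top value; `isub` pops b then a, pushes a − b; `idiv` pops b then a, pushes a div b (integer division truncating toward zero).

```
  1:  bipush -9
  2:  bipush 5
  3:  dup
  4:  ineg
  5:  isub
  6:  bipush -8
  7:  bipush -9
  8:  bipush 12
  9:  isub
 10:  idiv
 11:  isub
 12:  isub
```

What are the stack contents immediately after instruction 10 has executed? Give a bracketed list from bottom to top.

bipush -9  -9
bipush 5   -9 5
dup        -9 5 5
ineg       -9 5 -5
isub       -9 10
bipush -8  -9 10 -8
bipush -9  -9 10 -8 -9
bipush 12  -9 10 -8 -9 12
isub       -9 10 -8 -21
idiv       -9 10 0

[-9, 10, 0]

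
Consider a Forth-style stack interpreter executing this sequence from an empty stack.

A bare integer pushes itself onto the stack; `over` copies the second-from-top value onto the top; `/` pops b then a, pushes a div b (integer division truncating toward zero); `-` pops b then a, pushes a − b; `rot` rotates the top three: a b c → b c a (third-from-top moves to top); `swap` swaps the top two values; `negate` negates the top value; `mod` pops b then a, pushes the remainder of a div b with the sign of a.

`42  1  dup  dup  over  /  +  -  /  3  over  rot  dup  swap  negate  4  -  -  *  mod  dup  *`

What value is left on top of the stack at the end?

9

42     -> 42
1      -> 42 1
dup    -> 42 1 1
dup    -> 42 1 1 1
over   -> 42 1 1 1 1
/      -> 42 1 1 1
+      -> 42 1 2
-      -> 42 -1
/      -> -42
3      -> -42 3
over   -> -42 3 -42
rot    -> 3 -42 -42
dup    -> 3 -42 -42 -42
swap   -> 3 -42 -42 -42
negate -> 3 -42 -42 42
4      -> 3 -42 -42 42 4
-      -> 3 -42 -42 38
-      -> 3 -42 -80
*      -> 3 3360
mod    -> 3
dup    -> 3 3
*      -> 9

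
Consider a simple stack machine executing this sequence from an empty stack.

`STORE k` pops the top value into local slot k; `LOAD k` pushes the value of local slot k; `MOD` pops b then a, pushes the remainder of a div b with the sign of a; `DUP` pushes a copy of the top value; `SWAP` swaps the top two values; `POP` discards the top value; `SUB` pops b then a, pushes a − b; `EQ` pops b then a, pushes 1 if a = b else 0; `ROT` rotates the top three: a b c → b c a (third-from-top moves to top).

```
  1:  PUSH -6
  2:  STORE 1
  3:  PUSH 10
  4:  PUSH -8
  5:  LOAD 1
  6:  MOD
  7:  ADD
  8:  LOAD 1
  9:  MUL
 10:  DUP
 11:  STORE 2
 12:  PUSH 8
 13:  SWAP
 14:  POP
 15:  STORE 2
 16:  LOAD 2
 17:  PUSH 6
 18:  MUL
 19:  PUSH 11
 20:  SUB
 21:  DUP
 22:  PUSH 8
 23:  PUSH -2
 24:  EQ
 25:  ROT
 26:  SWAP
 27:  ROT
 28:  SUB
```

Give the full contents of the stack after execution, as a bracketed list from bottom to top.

PUSH -6  [-6]
STORE 1  []
PUSH 10  [10]
PUSH -8  [10, -8]
LOAD 1   [10, -8, -6]
MOD      [10, -2]
ADD      [8]
LOAD 1   [8, -6]
MUL      [-48]
DUP      [-48, -48]
STORE 2  [-48]
PUSH 8   [-48, 8]
SWAP     [8, -48]
POP      [8]
STORE 2  []
LOAD 2   [8]
PUSH 6   [8, 6]
MUL      [48]
PUSH 11  [48, 11]
SUB      [37]
DUP      [37, 37]
PUSH 8   [37, 37, 8]
PUSH -2  [37, 37, 8, -2]
EQ       [37, 37, 0]
ROT      [37, 0, 37]
SWAP     [37, 37, 0]
ROT      [37, 0, 37]
SUB      [37, -37]

[37, -37]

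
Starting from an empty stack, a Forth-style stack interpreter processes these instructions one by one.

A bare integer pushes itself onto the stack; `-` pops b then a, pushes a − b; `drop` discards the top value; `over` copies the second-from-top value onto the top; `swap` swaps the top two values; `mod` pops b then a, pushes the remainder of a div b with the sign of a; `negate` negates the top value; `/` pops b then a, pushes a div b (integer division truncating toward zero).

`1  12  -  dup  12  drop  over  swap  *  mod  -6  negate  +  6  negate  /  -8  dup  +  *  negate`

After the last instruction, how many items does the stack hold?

1

1      → [1]
12     → [1, 12]
-      → [-11]
dup    → [-11, -11]
12     → [-11, -11, 12]
drop   → [-11, -11]
over   → [-11, -11, -11]
swap   → [-11, -11, -11]
*      → [-11, 121]
mod    → [-11]
-6     → [-11, -6]
negate → [-11, 6]
+      → [-5]
6      → [-5, 6]
negate → [-5, -6]
/      → [0]
-8     → [0, -8]
dup    → [0, -8, -8]
+      → [0, -16]
*      → [0]
negate → [0]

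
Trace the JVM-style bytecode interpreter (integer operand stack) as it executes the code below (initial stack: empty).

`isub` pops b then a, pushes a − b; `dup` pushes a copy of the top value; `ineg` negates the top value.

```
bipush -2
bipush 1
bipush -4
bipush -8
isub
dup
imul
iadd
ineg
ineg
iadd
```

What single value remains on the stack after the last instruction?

bipush -2 → -2
bipush 1  → -2 1
bipush -4 → -2 1 -4
bipush -8 → -2 1 -4 -8
isub      → -2 1 4
dup       → -2 1 4 4
imul      → -2 1 16
iadd      → -2 17
ineg      → -2 -17
ineg      → -2 17
iadd      → 15

15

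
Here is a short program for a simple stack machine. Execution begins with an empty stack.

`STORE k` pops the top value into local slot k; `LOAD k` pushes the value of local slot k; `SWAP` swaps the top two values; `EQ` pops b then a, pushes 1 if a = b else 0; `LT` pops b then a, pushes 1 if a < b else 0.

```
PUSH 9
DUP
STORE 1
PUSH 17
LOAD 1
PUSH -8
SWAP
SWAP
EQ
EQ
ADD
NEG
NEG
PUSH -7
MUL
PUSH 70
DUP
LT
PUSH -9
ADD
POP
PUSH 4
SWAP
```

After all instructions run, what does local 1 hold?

PUSH 9  -> 9
DUP     -> 9 9
STORE 1 -> 9
PUSH 17 -> 9 17
LOAD 1  -> 9 17 9
PUSH -8 -> 9 17 9 -8
SWAP    -> 9 17 -8 9
SWAP    -> 9 17 9 -8
EQ      -> 9 17 0
EQ      -> 9 0
ADD     -> 9
NEG     -> -9
NEG     -> 9
PUSH -7 -> 9 -7
MUL     -> -63
PUSH 70 -> -63 70
DUP     -> -63 70 70
LT      -> -63 0
PUSH -9 -> -63 0 -9
ADD     -> -63 -9
POP     -> -63
PUSH 4  -> -63 4
SWAP    -> 4 -63

9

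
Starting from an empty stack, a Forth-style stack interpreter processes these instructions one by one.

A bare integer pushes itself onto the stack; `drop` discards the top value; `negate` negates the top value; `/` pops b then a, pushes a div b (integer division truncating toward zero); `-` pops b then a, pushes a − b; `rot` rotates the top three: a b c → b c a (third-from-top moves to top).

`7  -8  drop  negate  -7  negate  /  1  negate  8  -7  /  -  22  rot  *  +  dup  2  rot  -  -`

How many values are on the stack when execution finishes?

1

7      → [7]
-8     → [7, -8]
drop   → [7]
negate → [-7]
-7     → [-7, -7]
negate → [-7, 7]
/      → [-1]
1      → [-1, 1]
negate → [-1, -1]
8      → [-1, -1, 8]
-7     → [-1, -1, 8, -7]
/      → [-1, -1, -1]
-      → [-1, 0]
22     → [-1, 0, 22]
rot    → [0, 22, -1]
*      → [0, -22]
+      → [-22]
dup    → [-22, -22]
2      → [-22, -22, 2]
rot    → [-22, 2, -22]
-      → [-22, 24]
-      → [-46]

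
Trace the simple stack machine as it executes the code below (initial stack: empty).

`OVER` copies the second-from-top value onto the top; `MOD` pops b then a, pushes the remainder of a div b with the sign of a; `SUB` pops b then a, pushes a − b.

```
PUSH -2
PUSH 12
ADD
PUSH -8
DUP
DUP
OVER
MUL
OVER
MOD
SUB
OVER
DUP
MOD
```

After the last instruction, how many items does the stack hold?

PUSH -2  -2
PUSH 12  -2 12
ADD      10
PUSH -8  10 -8
DUP      10 -8 -8
DUP      10 -8 -8 -8
OVER     10 -8 -8 -8 -8
MUL      10 -8 -8 64
OVER     10 -8 -8 64 -8
MOD      10 -8 -8 0
SUB      10 -8 -8
OVER     10 -8 -8 -8
DUP      10 -8 -8 -8 -8
MOD      10 -8 -8 0

4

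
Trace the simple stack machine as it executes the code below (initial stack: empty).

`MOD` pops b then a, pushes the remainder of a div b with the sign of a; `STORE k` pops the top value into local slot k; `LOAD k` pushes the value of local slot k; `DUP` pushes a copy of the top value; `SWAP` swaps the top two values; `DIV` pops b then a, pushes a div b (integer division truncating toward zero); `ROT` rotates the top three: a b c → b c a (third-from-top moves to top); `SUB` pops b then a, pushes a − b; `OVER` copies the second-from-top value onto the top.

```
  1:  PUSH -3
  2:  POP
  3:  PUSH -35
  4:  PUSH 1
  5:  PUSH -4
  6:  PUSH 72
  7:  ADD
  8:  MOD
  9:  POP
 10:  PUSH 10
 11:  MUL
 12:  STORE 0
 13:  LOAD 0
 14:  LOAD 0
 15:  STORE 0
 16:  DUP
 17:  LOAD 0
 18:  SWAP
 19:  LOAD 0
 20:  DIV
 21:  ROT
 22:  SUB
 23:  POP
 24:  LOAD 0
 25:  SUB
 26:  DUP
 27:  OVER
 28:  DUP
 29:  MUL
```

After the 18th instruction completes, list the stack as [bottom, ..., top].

[-350, -350, -350]

PUSH -3  -> [-3]
POP      -> []
PUSH -35 -> [-35]
PUSH 1   -> [-35, 1]
PUSH -4  -> [-35, 1, -4]
PUSH 72  -> [-35, 1, -4, 72]
ADD      -> [-35, 1, 68]
MOD      -> [-35, 1]
POP      -> [-35]
PUSH 10  -> [-35, 10]
MUL      -> [-350]
STORE 0  -> []
LOAD 0   -> [-350]
LOAD 0   -> [-350, -350]
STORE 0  -> [-350]
DUP      -> [-350, -350]
LOAD 0   -> [-350, -350, -350]
SWAP     -> [-350, -350, -350]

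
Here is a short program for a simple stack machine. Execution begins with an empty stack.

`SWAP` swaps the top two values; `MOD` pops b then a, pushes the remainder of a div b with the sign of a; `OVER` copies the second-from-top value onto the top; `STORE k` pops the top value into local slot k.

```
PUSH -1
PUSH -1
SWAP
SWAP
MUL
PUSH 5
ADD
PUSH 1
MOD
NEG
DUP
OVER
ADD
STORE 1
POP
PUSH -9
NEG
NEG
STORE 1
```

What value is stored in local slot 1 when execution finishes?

PUSH -1 : [-1]
PUSH -1 : [-1, -1]
SWAP    : [-1, -1]
SWAP    : [-1, -1]
MUL     : [1]
PUSH 5  : [1, 5]
ADD     : [6]
PUSH 1  : [6, 1]
MOD     : [0]
NEG     : [0]
DUP     : [0, 0]
OVER    : [0, 0, 0]
ADD     : [0, 0]
STORE 1 : [0]
POP     : []
PUSH -9 : [-9]
NEG     : [9]
NEG     : [-9]
STORE 1 : []

-9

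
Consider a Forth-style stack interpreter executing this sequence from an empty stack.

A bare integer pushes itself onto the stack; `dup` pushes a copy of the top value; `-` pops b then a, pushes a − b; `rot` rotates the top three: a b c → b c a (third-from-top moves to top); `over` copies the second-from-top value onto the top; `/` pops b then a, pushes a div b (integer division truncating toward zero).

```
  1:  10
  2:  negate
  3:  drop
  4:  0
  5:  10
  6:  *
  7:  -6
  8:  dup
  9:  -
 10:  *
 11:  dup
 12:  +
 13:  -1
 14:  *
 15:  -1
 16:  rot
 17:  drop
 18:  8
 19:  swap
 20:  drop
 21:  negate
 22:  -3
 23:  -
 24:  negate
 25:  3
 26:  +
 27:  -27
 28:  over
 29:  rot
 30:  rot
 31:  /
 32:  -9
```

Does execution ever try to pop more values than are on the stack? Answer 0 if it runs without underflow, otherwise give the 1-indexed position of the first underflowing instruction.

16

10     : [10]
negate : [-10]
drop   : []
0      : [0]
10     : [0, 10]
*      : [0]
-6     : [0, -6]
dup    : [0, -6, -6]
-      : [0, 0]
*      : [0]
dup    : [0, 0]
+      : [0]
-1     : [0, -1]
*      : [0]
-1     : [0, -1]
rot  — needs 3 operands, stack has 2 → underflow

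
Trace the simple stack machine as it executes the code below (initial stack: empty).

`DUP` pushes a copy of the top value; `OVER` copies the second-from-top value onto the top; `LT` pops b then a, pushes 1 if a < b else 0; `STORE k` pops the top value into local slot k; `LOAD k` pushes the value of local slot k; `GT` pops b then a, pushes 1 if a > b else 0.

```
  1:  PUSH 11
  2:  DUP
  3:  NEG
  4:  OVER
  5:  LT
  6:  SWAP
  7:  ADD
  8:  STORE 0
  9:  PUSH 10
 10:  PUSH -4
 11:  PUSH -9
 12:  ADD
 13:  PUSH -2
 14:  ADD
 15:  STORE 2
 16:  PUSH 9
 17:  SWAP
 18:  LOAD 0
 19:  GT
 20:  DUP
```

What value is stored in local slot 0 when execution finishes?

12

PUSH 11 -> [11]
DUP     -> [11, 11]
NEG     -> [11, -11]
OVER    -> [11, -11, 11]
LT      -> [11, 1]
SWAP    -> [1, 11]
ADD     -> [12]
STORE 0 -> []
PUSH 10 -> [10]
PUSH -4 -> [10, -4]
PUSH -9 -> [10, -4, -9]
ADD     -> [10, -13]
PUSH -2 -> [10, -13, -2]
ADD     -> [10, -15]
STORE 2 -> [10]
PUSH 9  -> [10, 9]
SWAP    -> [9, 10]
LOAD 0  -> [9, 10, 12]
GT      -> [9, 0]
DUP     -> [9, 0, 0]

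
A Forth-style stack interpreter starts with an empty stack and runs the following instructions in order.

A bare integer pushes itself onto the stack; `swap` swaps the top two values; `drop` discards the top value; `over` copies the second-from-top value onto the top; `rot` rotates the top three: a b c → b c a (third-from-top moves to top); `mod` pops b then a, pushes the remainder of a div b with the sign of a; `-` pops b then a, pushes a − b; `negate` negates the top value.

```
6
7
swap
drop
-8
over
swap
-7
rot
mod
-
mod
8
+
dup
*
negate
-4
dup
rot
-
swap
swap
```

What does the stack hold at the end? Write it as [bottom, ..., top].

[-4, 221]

6      → [6]
7      → [6, 7]
swap   → [7, 6]
drop   → [7]
-8     → [7, -8]
over   → [7, -8, 7]
swap   → [7, 7, -8]
-7     → [7, 7, -8, -7]
rot    → [7, -8, -7, 7]
mod    → [7, -8, 0]
-      → [7, -8]
mod    → [7]
8      → [7, 8]
+      → [15]
dup    → [15, 15]
*      → [225]
negate → [-225]
-4     → [-225, -4]
dup    → [-225, -4, -4]
rot    → [-4, -4, -225]
-      → [-4, 221]
swap   → [221, -4]
swap   → [-4, 221]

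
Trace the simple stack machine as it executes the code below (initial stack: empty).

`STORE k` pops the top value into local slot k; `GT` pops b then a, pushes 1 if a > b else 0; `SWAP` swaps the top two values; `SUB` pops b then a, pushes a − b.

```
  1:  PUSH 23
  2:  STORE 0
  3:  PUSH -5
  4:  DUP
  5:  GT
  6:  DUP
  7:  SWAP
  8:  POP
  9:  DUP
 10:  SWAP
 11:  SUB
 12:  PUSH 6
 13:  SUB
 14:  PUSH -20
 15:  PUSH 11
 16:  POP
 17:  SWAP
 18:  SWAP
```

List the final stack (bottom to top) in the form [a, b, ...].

[-6, -20]

PUSH 23  → 23
STORE 0  → (empty)
PUSH -5  → -5
DUP      → -5 -5
GT       → 0
DUP      → 0 0
SWAP     → 0 0
POP      → 0
DUP      → 0 0
SWAP     → 0 0
SUB      → 0
PUSH 6   → 0 6
SUB      → -6
PUSH -20 → -6 -20
PUSH 11  → -6 -20 11
POP      → -6 -20
SWAP     → -20 -6
SWAP     → -6 -20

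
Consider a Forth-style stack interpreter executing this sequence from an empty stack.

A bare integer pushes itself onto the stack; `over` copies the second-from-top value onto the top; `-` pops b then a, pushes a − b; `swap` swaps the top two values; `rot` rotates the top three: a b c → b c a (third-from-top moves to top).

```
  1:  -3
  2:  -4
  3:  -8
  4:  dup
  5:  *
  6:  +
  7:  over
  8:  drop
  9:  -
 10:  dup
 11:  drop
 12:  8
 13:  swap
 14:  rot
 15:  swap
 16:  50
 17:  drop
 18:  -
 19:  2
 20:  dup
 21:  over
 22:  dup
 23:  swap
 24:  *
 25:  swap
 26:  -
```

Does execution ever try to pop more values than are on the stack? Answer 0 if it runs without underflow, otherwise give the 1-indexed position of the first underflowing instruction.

14

-3   : -3
-4   : -3 -4
-8   : -3 -4 -8
dup  : -3 -4 -8 -8
*    : -3 -4 64
+    : -3 60
over : -3 60 -3
drop : -3 60
-    : -63
dup  : -63 -63
drop : -63
8    : -63 8
swap : 8 -63
rot  — needs 3 operands, stack has 2 → underflow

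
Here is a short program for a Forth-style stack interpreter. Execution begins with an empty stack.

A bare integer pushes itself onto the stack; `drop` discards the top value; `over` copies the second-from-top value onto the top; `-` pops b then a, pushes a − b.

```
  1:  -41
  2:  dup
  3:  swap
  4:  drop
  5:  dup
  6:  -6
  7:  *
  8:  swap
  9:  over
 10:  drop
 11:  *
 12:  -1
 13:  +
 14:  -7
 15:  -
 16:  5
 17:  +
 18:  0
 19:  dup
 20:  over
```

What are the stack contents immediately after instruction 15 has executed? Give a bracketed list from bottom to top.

-41  -> -41
dup  -> -41 -41
swap -> -41 -41
drop -> -41
dup  -> -41 -41
-6   -> -41 -41 -6
*    -> -41 246
swap -> 246 -41
over -> 246 -41 246
drop -> 246 -41
*    -> -10086
-1   -> -10086 -1
+    -> -10087
-7   -> -10087 -7
-    -> -10080

[-10080]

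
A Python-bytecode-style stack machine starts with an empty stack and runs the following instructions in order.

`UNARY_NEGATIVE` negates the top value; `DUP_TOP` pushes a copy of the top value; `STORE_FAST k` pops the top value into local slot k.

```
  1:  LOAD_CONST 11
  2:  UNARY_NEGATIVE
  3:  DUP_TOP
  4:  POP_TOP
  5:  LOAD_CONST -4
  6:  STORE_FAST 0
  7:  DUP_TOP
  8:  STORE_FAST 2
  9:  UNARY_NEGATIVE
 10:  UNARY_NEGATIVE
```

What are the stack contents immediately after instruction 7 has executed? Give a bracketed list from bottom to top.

[-11, -11]

LOAD_CONST 11  → [11]
UNARY_NEGATIVE → [-11]
DUP_TOP        → [-11, -11]
POP_TOP        → [-11]
LOAD_CONST -4  → [-11, -4]
STORE_FAST 0   → [-11]
DUP_TOP        → [-11, -11]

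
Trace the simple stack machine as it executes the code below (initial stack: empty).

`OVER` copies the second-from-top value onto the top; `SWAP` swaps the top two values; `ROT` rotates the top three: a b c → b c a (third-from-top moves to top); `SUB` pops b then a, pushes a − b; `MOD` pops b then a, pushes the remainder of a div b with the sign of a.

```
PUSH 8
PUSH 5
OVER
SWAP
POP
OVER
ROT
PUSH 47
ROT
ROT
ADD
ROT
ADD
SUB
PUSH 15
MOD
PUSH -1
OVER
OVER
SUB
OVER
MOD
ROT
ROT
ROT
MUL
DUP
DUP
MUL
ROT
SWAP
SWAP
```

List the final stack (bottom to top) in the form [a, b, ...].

PUSH 8  -> 8
PUSH 5  -> 8 5
OVER    -> 8 5 8
SWAP    -> 8 8 5
POP     -> 8 8
OVER    -> 8 8 8
ROT     -> 8 8 8
PUSH 47 -> 8 8 8 47
ROT     -> 8 8 47 8
ROT     -> 8 47 8 8
ADD     -> 8 47 16
ROT     -> 47 16 8
ADD     -> 47 24
SUB     -> 23
PUSH 15 -> 23 15
MOD     -> 8
PUSH -1 -> 8 -1
OVER    -> 8 -1 8
OVER    -> 8 -1 8 -1
SUB     -> 8 -1 9
OVER    -> 8 -1 9 -1
MOD     -> 8 -1 0
ROT     -> -1 0 8
ROT     -> 0 8 -1
ROT     -> 8 -1 0
MUL     -> 8 0
DUP     -> 8 0 0
DUP     -> 8 0 0 0
MUL     -> 8 0 0
ROT     -> 0 0 8
SWAP    -> 0 8 0
SWAP    -> 0 0 8

[0, 0, 8]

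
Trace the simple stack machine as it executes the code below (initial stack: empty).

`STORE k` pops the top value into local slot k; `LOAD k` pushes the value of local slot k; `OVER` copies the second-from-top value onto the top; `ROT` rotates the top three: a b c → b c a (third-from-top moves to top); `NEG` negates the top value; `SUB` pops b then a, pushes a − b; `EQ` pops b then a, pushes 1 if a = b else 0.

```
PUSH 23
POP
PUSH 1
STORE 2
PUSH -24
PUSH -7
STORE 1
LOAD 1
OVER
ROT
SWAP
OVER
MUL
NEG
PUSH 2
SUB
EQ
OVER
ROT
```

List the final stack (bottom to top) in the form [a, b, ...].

PUSH 23   23
POP       (empty)
PUSH 1    1
STORE 2   (empty)
PUSH -24  -24
PUSH -7   -24 -7
STORE 1   -24
LOAD 1    -24 -7
OVER      -24 -7 -24
ROT       -7 -24 -24
SWAP      -7 -24 -24
OVER      -7 -24 -24 -24
MUL       -7 -24 576
NEG       -7 -24 -576
PUSH 2    -7 -24 -576 2
SUB       -7 -24 -578
EQ        -7 0
OVER      -7 0 -7
ROT       0 -7 -7

[0, -7, -7]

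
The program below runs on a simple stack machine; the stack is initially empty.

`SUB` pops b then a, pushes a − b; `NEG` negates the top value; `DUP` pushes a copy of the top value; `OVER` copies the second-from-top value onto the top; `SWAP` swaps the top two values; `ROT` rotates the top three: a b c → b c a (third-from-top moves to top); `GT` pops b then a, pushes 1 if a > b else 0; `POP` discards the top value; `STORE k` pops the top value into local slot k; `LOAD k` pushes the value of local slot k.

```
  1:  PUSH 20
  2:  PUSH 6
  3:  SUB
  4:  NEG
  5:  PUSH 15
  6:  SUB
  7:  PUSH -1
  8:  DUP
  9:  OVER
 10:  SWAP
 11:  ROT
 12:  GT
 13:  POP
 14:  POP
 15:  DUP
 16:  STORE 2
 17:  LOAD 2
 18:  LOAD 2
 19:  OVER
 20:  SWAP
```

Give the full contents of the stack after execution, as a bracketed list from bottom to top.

[-29, -29, -29, -29]

PUSH 20 : 20
PUSH 6  : 20 6
SUB     : 14
NEG     : -14
PUSH 15 : -14 15
SUB     : -29
PUSH -1 : -29 -1
DUP     : -29 -1 -1
OVER    : -29 -1 -1 -1
SWAP    : -29 -1 -1 -1
ROT     : -29 -1 -1 -1
GT      : -29 -1 0
POP     : -29 -1
POP     : -29
DUP     : -29 -29
STORE 2 : -29
LOAD 2  : -29 -29
LOAD 2  : -29 -29 -29
OVER    : -29 -29 -29 -29
SWAP    : -29 -29 -29 -29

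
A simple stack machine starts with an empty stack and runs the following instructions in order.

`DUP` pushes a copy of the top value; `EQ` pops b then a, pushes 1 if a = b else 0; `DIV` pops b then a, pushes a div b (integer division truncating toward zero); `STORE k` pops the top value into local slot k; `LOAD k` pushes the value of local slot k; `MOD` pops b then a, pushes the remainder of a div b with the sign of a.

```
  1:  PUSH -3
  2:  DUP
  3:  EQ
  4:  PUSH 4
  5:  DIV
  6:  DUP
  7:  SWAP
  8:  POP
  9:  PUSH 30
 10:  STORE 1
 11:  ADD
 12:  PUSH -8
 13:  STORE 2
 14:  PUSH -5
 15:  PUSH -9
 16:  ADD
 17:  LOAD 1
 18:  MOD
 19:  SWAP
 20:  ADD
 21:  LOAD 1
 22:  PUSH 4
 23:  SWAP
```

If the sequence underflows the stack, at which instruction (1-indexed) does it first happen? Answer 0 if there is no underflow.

11

PUSH -3 -> -3
DUP     -> -3 -3
EQ      -> 1
PUSH 4  -> 1 4
DIV     -> 0
DUP     -> 0 0
SWAP    -> 0 0
POP     -> 0
PUSH 30 -> 0 30
STORE 1 -> 0
ADD  — needs 2 operands, stack has 1 → underflow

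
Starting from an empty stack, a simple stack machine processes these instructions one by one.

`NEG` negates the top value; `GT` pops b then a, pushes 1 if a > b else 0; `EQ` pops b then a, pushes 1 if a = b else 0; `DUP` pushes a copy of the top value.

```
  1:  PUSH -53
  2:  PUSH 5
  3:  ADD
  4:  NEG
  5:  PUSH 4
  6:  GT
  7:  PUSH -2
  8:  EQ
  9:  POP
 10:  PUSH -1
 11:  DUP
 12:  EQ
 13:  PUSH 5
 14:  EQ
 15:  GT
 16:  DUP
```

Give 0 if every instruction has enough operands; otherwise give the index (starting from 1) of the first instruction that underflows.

15

PUSH -53  -53
PUSH 5    -53 5
ADD       -48
NEG       48
PUSH 4    48 4
GT        1
PUSH -2   1 -2
EQ        0
POP       (empty)
PUSH -1   -1
DUP       -1 -1
EQ        1
PUSH 5    1 5
EQ        0
GT  — needs 2 operands, stack has 1 → underflow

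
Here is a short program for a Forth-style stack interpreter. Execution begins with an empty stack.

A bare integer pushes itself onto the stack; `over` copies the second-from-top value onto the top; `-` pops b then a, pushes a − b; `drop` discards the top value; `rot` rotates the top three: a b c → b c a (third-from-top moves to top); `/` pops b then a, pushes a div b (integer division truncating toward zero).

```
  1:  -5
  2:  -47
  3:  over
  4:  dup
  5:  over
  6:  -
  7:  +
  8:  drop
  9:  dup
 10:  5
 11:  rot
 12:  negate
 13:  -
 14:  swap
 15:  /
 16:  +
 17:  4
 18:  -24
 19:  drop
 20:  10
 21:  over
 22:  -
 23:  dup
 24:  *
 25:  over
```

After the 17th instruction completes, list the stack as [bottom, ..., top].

-5     : -5
-47    : -5 -47
over   : -5 -47 -5
dup    : -5 -47 -5 -5
over   : -5 -47 -5 -5 -5
-      : -5 -47 -5 0
+      : -5 -47 -5
drop   : -5 -47
dup    : -5 -47 -47
5      : -5 -47 -47 5
rot    : -5 -47 5 -47
negate : -5 -47 5 47
-      : -5 -47 -42
swap   : -5 -42 -47
/      : -5 0
+      : -5
4      : -5 4

[-5, 4]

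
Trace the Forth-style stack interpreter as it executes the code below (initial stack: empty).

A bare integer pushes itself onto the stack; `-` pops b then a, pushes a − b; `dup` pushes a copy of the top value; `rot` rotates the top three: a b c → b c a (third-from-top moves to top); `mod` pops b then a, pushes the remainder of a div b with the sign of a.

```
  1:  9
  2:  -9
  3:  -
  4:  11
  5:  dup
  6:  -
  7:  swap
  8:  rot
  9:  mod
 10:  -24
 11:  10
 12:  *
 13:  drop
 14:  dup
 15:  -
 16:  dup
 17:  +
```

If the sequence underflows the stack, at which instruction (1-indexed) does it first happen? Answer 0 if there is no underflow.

9    : 9
-9   : 9 -9
-    : 18
11   : 18 11
dup  : 18 11 11
-    : 18 0
swap : 0 18
rot  — needs 3 operands, stack has 2 → underflow

8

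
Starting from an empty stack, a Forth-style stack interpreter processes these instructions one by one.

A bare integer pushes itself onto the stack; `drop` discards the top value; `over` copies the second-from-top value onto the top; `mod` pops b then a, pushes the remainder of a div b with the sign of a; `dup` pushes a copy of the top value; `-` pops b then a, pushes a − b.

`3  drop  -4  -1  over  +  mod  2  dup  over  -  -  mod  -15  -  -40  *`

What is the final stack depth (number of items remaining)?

1

3     [3]
drop  []
-4    [-4]
-1    [-4, -1]
over  [-4, -1, -4]
+     [-4, -5]
mod   [-4]
2     [-4, 2]
dup   [-4, 2, 2]
over  [-4, 2, 2, 2]
-     [-4, 2, 0]
-     [-4, 2]
mod   [0]
-15   [0, -15]
-     [15]
-40   [15, -40]
*     [-600]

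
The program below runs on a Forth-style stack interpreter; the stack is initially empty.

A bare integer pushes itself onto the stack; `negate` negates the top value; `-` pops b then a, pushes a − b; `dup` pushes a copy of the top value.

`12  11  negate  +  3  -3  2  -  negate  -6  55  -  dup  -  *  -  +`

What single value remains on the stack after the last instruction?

4

12     → [12]
11     → [12, 11]
negate → [12, -11]
+      → [1]
3      → [1, 3]
-3     → [1, 3, -3]
2      → [1, 3, -3, 2]
-      → [1, 3, -5]
negate → [1, 3, 5]
-6     → [1, 3, 5, -6]
55     → [1, 3, 5, -6, 55]
-      → [1, 3, 5, -61]
dup    → [1, 3, 5, -61, -61]
-      → [1, 3, 5, 0]
*      → [1, 3, 0]
-      → [1, 3]
+      → [4]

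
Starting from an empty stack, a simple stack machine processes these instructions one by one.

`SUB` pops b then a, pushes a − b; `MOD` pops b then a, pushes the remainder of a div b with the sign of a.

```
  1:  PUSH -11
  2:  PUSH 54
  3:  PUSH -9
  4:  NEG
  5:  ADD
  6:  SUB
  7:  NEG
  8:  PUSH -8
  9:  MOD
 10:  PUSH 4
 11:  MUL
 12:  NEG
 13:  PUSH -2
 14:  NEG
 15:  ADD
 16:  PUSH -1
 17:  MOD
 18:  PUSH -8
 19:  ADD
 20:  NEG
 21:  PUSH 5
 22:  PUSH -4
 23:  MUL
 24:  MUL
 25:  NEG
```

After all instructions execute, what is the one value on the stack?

160

PUSH -11 -> [-11]
PUSH 54  -> [-11, 54]
PUSH -9  -> [-11, 54, -9]
NEG      -> [-11, 54, 9]
ADD      -> [-11, 63]
SUB      -> [-74]
NEG      -> [74]
PUSH -8  -> [74, -8]
MOD      -> [2]
PUSH 4   -> [2, 4]
MUL      -> [8]
NEG      -> [-8]
PUSH -2  -> [-8, -2]
NEG      -> [-8, 2]
ADD      -> [-6]
PUSH -1  -> [-6, -1]
MOD      -> [0]
PUSH -8  -> [0, -8]
ADD      -> [-8]
NEG      -> [8]
PUSH 5   -> [8, 5]
PUSH -4  -> [8, 5, -4]
MUL      -> [8, -20]
MUL      -> [-160]
NEG      -> [160]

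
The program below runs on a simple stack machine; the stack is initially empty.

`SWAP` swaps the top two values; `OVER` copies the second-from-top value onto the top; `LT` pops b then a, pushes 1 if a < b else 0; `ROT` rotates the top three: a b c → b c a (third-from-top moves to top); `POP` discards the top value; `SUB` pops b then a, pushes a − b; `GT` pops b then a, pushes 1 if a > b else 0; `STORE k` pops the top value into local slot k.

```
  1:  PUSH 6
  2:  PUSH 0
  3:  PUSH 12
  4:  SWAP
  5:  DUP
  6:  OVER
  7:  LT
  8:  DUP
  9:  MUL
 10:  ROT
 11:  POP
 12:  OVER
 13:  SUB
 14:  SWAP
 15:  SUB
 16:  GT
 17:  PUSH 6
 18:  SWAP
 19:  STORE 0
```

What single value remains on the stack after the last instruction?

PUSH 6   [6]
PUSH 0   [6, 0]
PUSH 12  [6, 0, 12]
SWAP     [6, 12, 0]
DUP      [6, 12, 0, 0]
OVER     [6, 12, 0, 0, 0]
LT       [6, 12, 0, 0]
DUP      [6, 12, 0, 0, 0]
MUL      [6, 12, 0, 0]
ROT      [6, 0, 0, 12]
POP      [6, 0, 0]
OVER     [6, 0, 0, 0]
SUB      [6, 0, 0]
SWAP     [6, 0, 0]
SUB      [6, 0]
GT       [1]
PUSH 6   [1, 6]
SWAP     [6, 1]
STORE 0  [6]

6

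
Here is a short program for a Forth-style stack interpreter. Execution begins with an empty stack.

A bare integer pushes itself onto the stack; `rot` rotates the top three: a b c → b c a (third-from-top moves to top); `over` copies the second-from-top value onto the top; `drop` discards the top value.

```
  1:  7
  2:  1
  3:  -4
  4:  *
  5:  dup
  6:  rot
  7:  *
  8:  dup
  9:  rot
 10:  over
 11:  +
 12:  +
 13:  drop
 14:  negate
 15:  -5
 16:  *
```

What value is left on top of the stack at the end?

-140

7      -> 7
1      -> 7 1
-4     -> 7 1 -4
*      -> 7 -4
dup    -> 7 -4 -4
rot    -> -4 -4 7
*      -> -4 -28
dup    -> -4 -28 -28
rot    -> -28 -28 -4
over   -> -28 -28 -4 -28
+      -> -28 -28 -32
+      -> -28 -60
drop   -> -28
negate -> 28
-5     -> 28 -5
*      -> -140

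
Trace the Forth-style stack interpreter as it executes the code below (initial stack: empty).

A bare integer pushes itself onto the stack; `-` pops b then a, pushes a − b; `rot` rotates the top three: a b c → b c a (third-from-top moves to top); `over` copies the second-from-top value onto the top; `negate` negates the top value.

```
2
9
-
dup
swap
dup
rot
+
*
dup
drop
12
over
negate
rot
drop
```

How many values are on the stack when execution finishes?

2

2      : [2]
9      : [2, 9]
-      : [-7]
dup    : [-7, -7]
swap   : [-7, -7]
dup    : [-7, -7, -7]
rot    : [-7, -7, -7]
+      : [-7, -14]
*      : [98]
dup    : [98, 98]
drop   : [98]
12     : [98, 12]
over   : [98, 12, 98]
negate : [98, 12, -98]
rot    : [12, -98, 98]
drop   : [12, -98]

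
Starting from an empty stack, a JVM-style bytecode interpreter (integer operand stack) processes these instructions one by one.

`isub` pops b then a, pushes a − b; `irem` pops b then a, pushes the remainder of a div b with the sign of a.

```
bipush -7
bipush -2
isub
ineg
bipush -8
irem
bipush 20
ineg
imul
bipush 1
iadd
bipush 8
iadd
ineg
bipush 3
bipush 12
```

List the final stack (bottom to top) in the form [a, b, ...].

bipush -7 : -7
bipush -2 : -7 -2
isub      : -5
ineg      : 5
bipush -8 : 5 -8
irem      : 5
bipush 20 : 5 20
ineg      : 5 -20
imul      : -100
bipush 1  : -100 1
iadd      : -99
bipush 8  : -99 8
iadd      : -91
ineg      : 91
bipush 3  : 91 3
bipush 12 : 91 3 12

[91, 3, 12]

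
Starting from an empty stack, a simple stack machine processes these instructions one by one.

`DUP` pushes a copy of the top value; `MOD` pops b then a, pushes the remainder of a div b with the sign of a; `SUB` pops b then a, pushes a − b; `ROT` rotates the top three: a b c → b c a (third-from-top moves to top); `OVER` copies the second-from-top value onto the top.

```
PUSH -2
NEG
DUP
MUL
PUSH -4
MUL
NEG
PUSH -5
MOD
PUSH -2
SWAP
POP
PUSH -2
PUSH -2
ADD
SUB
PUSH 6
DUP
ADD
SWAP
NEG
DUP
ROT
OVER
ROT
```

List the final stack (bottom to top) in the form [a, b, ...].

PUSH -2 : -2
NEG     : 2
DUP     : 2 2
MUL     : 4
PUSH -4 : 4 -4
MUL     : -16
NEG     : 16
PUSH -5 : 16 -5
MOD     : 1
PUSH -2 : 1 -2
SWAP    : -2 1
POP     : -2
PUSH -2 : -2 -2
PUSH -2 : -2 -2 -2
ADD     : -2 -4
SUB     : 2
PUSH 6  : 2 6
DUP     : 2 6 6
ADD     : 2 12
SWAP    : 12 2
NEG     : 12 -2
DUP     : 12 -2 -2
ROT     : -2 -2 12
OVER    : -2 -2 12 -2
ROT     : -2 12 -2 -2

[-2, 12, -2, -2]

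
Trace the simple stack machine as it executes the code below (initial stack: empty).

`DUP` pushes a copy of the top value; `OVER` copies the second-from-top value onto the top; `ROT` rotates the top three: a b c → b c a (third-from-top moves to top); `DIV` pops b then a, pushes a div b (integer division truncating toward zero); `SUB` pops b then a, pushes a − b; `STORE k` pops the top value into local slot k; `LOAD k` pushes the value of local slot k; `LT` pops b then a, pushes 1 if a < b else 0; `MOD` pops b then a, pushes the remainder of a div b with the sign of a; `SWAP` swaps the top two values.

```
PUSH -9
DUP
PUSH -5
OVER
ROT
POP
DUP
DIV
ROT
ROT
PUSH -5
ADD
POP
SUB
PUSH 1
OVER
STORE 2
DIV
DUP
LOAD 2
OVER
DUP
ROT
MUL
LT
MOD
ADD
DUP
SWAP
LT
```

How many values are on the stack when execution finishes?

1

PUSH -9 -> [-9]
DUP     -> [-9, -9]
PUSH -5 -> [-9, -9, -5]
OVER    -> [-9, -9, -5, -9]
ROT     -> [-9, -5, -9, -9]
POP     -> [-9, -5, -9]
DUP     -> [-9, -5, -9, -9]
DIV     -> [-9, -5, 1]
ROT     -> [-5, 1, -9]
ROT     -> [1, -9, -5]
PUSH -5 -> [1, -9, -5, -5]
ADD     -> [1, -9, -10]
POP     -> [1, -9]
SUB     -> [10]
PUSH 1  -> [10, 1]
OVER    -> [10, 1, 10]
STORE 2 -> [10, 1]
DIV     -> [10]
DUP     -> [10, 10]
LOAD 2  -> [10, 10, 10]
OVER    -> [10, 10, 10, 10]
DUP     -> [10, 10, 10, 10, 10]
ROT     -> [10, 10, 10, 10, 10]
MUL     -> [10, 10, 10, 100]
LT      -> [10, 10, 1]
MOD     -> [10, 0]
ADD     -> [10]
DUP     -> [10, 10]
SWAP    -> [10, 10]
LT      -> [0]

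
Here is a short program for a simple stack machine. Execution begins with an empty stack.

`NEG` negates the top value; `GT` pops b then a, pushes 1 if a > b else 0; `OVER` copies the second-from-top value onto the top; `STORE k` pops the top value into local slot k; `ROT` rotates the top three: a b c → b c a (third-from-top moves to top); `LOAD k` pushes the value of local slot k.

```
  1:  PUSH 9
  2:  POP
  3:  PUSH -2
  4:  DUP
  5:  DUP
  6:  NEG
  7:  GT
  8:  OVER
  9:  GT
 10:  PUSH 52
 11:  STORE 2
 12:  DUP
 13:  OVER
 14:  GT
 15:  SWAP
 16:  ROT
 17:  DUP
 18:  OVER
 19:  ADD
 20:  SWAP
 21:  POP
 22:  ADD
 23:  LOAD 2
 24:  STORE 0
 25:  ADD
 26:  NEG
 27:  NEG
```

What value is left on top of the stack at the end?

-3

PUSH 9  -> 9
POP     -> (empty)
PUSH -2 -> -2
DUP     -> -2 -2
DUP     -> -2 -2 -2
NEG     -> -2 -2 2
GT      -> -2 0
OVER    -> -2 0 -2
GT      -> -2 1
PUSH 52 -> -2 1 52
STORE 2 -> -2 1
DUP     -> -2 1 1
OVER    -> -2 1 1 1
GT      -> -2 1 0
SWAP    -> -2 0 1
ROT     -> 0 1 -2
DUP     -> 0 1 -2 -2
OVER    -> 0 1 -2 -2 -2
ADD     -> 0 1 -2 -4
SWAP    -> 0 1 -4 -2
POP     -> 0 1 -4
ADD     -> 0 -3
LOAD 2  -> 0 -3 52
STORE 0 -> 0 -3
ADD     -> -3
NEG     -> 3
NEG     -> -3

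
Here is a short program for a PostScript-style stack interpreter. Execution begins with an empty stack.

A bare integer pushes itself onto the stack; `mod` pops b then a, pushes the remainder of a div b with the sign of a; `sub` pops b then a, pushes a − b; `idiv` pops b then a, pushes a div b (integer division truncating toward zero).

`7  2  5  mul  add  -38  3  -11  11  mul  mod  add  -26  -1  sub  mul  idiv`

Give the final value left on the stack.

0

7    → 7
2    → 7 2
5    → 7 2 5
mul  → 7 10
add  → 17
-38  → 17 -38
3    → 17 -38 3
-11  → 17 -38 3 -11
11   → 17 -38 3 -11 11
mul  → 17 -38 3 -121
mod  → 17 -38 3
add  → 17 -35
-26  → 17 -35 -26
-1   → 17 -35 -26 -1
sub  → 17 -35 -25
mul  → 17 875
idiv → 0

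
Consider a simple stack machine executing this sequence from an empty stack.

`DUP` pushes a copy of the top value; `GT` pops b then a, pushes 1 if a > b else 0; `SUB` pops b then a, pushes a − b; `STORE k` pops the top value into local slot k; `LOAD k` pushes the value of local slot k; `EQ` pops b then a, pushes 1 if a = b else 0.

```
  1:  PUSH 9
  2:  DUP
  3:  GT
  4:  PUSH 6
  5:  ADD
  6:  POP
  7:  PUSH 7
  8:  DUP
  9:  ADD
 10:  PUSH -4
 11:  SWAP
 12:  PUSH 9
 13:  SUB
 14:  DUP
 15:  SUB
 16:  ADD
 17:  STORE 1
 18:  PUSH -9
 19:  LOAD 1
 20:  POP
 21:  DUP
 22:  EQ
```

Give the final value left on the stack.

1

PUSH 9  : [9]
DUP     : [9, 9]
GT      : [0]
PUSH 6  : [0, 6]
ADD     : [6]
POP     : []
PUSH 7  : [7]
DUP     : [7, 7]
ADD     : [14]
PUSH -4 : [14, -4]
SWAP    : [-4, 14]
PUSH 9  : [-4, 14, 9]
SUB     : [-4, 5]
DUP     : [-4, 5, 5]
SUB     : [-4, 0]
ADD     : [-4]
STORE 1 : []
PUSH -9 : [-9]
LOAD 1  : [-9, -4]
POP     : [-9]
DUP     : [-9, -9]
EQ      : [1]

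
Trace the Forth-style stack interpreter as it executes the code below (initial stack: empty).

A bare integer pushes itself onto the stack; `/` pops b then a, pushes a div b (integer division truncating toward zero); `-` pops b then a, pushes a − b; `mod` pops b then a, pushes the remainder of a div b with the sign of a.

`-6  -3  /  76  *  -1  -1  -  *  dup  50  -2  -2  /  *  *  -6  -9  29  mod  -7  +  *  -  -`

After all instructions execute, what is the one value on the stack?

96

-6  → [-6]
-3  → [-6, -3]
/   → [2]
76  → [2, 76]
*   → [152]
-1  → [152, -1]
-1  → [152, -1, -1]
-   → [152, 0]
*   → [0]
dup → [0, 0]
50  → [0, 0, 50]
-2  → [0, 0, 50, -2]
-2  → [0, 0, 50, -2, -2]
/   → [0, 0, 50, 1]
*   → [0, 0, 50]
*   → [0, 0]
-6  → [0, 0, -6]
-9  → [0, 0, -6, -9]
29  → [0, 0, -6, -9, 29]
mod → [0, 0, -6, -9]
-7  → [0, 0, -6, -9, -7]
+   → [0, 0, -6, -16]
*   → [0, 0, 96]
-   → [0, -96]
-   → [96]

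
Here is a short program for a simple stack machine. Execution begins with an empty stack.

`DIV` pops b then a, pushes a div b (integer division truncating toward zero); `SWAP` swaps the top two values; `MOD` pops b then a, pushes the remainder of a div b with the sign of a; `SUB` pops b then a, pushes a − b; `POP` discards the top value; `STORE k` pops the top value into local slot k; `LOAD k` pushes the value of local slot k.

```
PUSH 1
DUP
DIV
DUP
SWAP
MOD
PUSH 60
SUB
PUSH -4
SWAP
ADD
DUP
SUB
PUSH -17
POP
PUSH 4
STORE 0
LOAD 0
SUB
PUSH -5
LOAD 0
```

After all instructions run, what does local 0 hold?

PUSH 1   → [1]
DUP      → [1, 1]
DIV      → [1]
DUP      → [1, 1]
SWAP     → [1, 1]
MOD      → [0]
PUSH 60  → [0, 60]
SUB      → [-60]
PUSH -4  → [-60, -4]
SWAP     → [-4, -60]
ADD      → [-64]
DUP      → [-64, -64]
SUB      → [0]
PUSH -17 → [0, -17]
POP      → [0]
PUSH 4   → [0, 4]
STORE 0  → [0]
LOAD 0   → [0, 4]
SUB      → [-4]
PUSH -5  → [-4, -5]
LOAD 0   → [-4, -5, 4]

4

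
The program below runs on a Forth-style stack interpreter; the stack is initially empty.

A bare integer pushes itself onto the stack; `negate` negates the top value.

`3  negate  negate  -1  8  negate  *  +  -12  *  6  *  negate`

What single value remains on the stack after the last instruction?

3       3
negate  -3
negate  3
-1      3 -1
8       3 -1 8
negate  3 -1 -8
*       3 8
+       11
-12     11 -12
*       -132
6       -132 6
*       -792
negate  792

792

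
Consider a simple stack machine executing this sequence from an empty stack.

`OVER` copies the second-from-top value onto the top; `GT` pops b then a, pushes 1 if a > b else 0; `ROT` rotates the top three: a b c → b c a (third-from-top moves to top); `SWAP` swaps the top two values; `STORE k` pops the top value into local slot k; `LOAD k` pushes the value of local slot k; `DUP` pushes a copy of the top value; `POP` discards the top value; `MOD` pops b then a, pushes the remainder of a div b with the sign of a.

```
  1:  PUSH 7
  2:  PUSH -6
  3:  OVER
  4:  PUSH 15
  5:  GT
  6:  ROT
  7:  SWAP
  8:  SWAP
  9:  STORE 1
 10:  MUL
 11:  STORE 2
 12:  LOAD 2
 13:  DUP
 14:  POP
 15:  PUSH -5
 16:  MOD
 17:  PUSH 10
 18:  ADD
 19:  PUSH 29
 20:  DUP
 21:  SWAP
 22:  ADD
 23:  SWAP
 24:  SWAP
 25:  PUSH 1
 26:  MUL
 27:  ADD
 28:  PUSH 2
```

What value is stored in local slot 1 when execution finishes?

PUSH 7  → [7]
PUSH -6 → [7, -6]
OVER    → [7, -6, 7]
PUSH 15 → [7, -6, 7, 15]
GT      → [7, -6, 0]
ROT     → [-6, 0, 7]
SWAP    → [-6, 7, 0]
SWAP    → [-6, 0, 7]
STORE 1 → [-6, 0]
MUL     → [0]
STORE 2 → []
LOAD 2  → [0]
DUP     → [0, 0]
POP     → [0]
PUSH -5 → [0, -5]
MOD     → [0]
PUSH 10 → [0, 10]
ADD     → [10]
PUSH 29 → [10, 29]
DUP     → [10, 29, 29]
SWAP    → [10, 29, 29]
ADD     → [10, 58]
SWAP    → [58, 10]
SWAP    → [10, 58]
PUSH 1  → [10, 58, 1]
MUL     → [10, 58]
ADD     → [68]
PUSH 2  → [68, 2]

7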